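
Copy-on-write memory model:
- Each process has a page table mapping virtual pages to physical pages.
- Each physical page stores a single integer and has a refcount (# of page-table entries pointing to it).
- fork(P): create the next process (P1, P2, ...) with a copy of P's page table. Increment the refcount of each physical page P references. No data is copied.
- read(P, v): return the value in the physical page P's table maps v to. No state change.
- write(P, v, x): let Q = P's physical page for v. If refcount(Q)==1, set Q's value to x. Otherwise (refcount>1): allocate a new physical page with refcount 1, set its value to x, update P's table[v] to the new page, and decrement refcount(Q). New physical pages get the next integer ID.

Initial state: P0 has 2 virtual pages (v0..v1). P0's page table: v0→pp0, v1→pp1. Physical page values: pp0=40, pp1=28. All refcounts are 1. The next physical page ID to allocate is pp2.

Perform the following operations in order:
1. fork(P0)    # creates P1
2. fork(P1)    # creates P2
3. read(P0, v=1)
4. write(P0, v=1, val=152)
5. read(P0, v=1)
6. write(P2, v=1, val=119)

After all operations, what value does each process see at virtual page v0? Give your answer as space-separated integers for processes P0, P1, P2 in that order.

Answer: 40 40 40

Derivation:
Op 1: fork(P0) -> P1. 2 ppages; refcounts: pp0:2 pp1:2
Op 2: fork(P1) -> P2. 2 ppages; refcounts: pp0:3 pp1:3
Op 3: read(P0, v1) -> 28. No state change.
Op 4: write(P0, v1, 152). refcount(pp1)=3>1 -> COPY to pp2. 3 ppages; refcounts: pp0:3 pp1:2 pp2:1
Op 5: read(P0, v1) -> 152. No state change.
Op 6: write(P2, v1, 119). refcount(pp1)=2>1 -> COPY to pp3. 4 ppages; refcounts: pp0:3 pp1:1 pp2:1 pp3:1
P0: v0 -> pp0 = 40
P1: v0 -> pp0 = 40
P2: v0 -> pp0 = 40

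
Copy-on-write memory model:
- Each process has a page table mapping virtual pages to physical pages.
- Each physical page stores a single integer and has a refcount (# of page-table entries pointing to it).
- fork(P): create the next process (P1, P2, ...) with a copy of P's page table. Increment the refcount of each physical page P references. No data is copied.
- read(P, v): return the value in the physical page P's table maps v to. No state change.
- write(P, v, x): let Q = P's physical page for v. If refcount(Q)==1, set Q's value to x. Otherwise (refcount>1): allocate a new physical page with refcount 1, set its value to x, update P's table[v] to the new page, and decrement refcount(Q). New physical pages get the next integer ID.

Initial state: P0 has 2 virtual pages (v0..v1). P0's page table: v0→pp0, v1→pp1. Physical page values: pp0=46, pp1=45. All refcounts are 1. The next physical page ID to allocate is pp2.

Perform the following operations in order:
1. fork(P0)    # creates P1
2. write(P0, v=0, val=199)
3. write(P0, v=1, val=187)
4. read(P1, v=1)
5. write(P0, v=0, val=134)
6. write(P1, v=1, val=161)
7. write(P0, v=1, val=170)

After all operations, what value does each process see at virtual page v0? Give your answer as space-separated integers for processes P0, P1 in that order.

Answer: 134 46

Derivation:
Op 1: fork(P0) -> P1. 2 ppages; refcounts: pp0:2 pp1:2
Op 2: write(P0, v0, 199). refcount(pp0)=2>1 -> COPY to pp2. 3 ppages; refcounts: pp0:1 pp1:2 pp2:1
Op 3: write(P0, v1, 187). refcount(pp1)=2>1 -> COPY to pp3. 4 ppages; refcounts: pp0:1 pp1:1 pp2:1 pp3:1
Op 4: read(P1, v1) -> 45. No state change.
Op 5: write(P0, v0, 134). refcount(pp2)=1 -> write in place. 4 ppages; refcounts: pp0:1 pp1:1 pp2:1 pp3:1
Op 6: write(P1, v1, 161). refcount(pp1)=1 -> write in place. 4 ppages; refcounts: pp0:1 pp1:1 pp2:1 pp3:1
Op 7: write(P0, v1, 170). refcount(pp3)=1 -> write in place. 4 ppages; refcounts: pp0:1 pp1:1 pp2:1 pp3:1
P0: v0 -> pp2 = 134
P1: v0 -> pp0 = 46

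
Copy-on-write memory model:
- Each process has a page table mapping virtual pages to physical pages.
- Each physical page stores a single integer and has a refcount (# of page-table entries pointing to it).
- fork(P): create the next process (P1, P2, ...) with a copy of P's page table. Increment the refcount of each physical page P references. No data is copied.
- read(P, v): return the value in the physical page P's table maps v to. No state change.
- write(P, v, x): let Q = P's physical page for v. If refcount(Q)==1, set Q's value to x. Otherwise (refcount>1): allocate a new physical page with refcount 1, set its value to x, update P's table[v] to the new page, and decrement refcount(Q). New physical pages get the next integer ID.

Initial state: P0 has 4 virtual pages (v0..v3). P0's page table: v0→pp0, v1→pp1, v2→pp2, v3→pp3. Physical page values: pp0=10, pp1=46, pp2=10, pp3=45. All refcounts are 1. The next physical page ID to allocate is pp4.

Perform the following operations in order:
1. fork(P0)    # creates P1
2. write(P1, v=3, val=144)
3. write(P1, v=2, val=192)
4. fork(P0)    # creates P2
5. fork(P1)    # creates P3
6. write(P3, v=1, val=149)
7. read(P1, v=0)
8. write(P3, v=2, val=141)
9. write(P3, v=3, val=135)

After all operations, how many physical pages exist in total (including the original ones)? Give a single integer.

Op 1: fork(P0) -> P1. 4 ppages; refcounts: pp0:2 pp1:2 pp2:2 pp3:2
Op 2: write(P1, v3, 144). refcount(pp3)=2>1 -> COPY to pp4. 5 ppages; refcounts: pp0:2 pp1:2 pp2:2 pp3:1 pp4:1
Op 3: write(P1, v2, 192). refcount(pp2)=2>1 -> COPY to pp5. 6 ppages; refcounts: pp0:2 pp1:2 pp2:1 pp3:1 pp4:1 pp5:1
Op 4: fork(P0) -> P2. 6 ppages; refcounts: pp0:3 pp1:3 pp2:2 pp3:2 pp4:1 pp5:1
Op 5: fork(P1) -> P3. 6 ppages; refcounts: pp0:4 pp1:4 pp2:2 pp3:2 pp4:2 pp5:2
Op 6: write(P3, v1, 149). refcount(pp1)=4>1 -> COPY to pp6. 7 ppages; refcounts: pp0:4 pp1:3 pp2:2 pp3:2 pp4:2 pp5:2 pp6:1
Op 7: read(P1, v0) -> 10. No state change.
Op 8: write(P3, v2, 141). refcount(pp5)=2>1 -> COPY to pp7. 8 ppages; refcounts: pp0:4 pp1:3 pp2:2 pp3:2 pp4:2 pp5:1 pp6:1 pp7:1
Op 9: write(P3, v3, 135). refcount(pp4)=2>1 -> COPY to pp8. 9 ppages; refcounts: pp0:4 pp1:3 pp2:2 pp3:2 pp4:1 pp5:1 pp6:1 pp7:1 pp8:1

Answer: 9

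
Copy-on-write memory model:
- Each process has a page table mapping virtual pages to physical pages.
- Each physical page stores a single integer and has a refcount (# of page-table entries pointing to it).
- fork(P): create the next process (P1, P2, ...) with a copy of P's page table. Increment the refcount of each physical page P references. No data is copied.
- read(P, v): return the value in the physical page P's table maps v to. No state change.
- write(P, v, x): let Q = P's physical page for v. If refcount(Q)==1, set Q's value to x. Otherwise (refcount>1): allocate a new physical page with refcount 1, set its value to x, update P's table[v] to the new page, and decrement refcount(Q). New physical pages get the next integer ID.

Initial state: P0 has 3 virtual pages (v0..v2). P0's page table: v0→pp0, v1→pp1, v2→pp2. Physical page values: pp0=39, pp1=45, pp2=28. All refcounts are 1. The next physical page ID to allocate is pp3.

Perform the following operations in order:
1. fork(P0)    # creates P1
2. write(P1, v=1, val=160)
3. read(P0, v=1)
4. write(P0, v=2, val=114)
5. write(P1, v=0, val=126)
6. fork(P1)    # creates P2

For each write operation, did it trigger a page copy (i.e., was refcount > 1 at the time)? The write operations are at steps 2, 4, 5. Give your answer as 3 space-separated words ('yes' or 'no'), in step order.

Op 1: fork(P0) -> P1. 3 ppages; refcounts: pp0:2 pp1:2 pp2:2
Op 2: write(P1, v1, 160). refcount(pp1)=2>1 -> COPY to pp3. 4 ppages; refcounts: pp0:2 pp1:1 pp2:2 pp3:1
Op 3: read(P0, v1) -> 45. No state change.
Op 4: write(P0, v2, 114). refcount(pp2)=2>1 -> COPY to pp4. 5 ppages; refcounts: pp0:2 pp1:1 pp2:1 pp3:1 pp4:1
Op 5: write(P1, v0, 126). refcount(pp0)=2>1 -> COPY to pp5. 6 ppages; refcounts: pp0:1 pp1:1 pp2:1 pp3:1 pp4:1 pp5:1
Op 6: fork(P1) -> P2. 6 ppages; refcounts: pp0:1 pp1:1 pp2:2 pp3:2 pp4:1 pp5:2

yes yes yes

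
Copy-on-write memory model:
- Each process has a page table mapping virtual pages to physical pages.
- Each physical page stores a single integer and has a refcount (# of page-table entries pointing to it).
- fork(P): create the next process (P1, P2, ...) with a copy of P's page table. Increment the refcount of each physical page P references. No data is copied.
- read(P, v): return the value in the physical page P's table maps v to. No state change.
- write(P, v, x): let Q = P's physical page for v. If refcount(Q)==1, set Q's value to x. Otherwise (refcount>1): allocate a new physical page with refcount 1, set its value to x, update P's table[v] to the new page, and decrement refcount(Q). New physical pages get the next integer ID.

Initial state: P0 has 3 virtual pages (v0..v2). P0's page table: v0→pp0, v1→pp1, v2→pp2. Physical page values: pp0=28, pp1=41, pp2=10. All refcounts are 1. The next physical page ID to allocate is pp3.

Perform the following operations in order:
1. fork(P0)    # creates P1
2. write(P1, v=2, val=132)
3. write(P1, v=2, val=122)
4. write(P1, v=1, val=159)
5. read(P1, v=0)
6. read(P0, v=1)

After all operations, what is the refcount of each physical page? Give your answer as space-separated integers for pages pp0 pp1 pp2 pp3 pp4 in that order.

Op 1: fork(P0) -> P1. 3 ppages; refcounts: pp0:2 pp1:2 pp2:2
Op 2: write(P1, v2, 132). refcount(pp2)=2>1 -> COPY to pp3. 4 ppages; refcounts: pp0:2 pp1:2 pp2:1 pp3:1
Op 3: write(P1, v2, 122). refcount(pp3)=1 -> write in place. 4 ppages; refcounts: pp0:2 pp1:2 pp2:1 pp3:1
Op 4: write(P1, v1, 159). refcount(pp1)=2>1 -> COPY to pp4. 5 ppages; refcounts: pp0:2 pp1:1 pp2:1 pp3:1 pp4:1
Op 5: read(P1, v0) -> 28. No state change.
Op 6: read(P0, v1) -> 41. No state change.

Answer: 2 1 1 1 1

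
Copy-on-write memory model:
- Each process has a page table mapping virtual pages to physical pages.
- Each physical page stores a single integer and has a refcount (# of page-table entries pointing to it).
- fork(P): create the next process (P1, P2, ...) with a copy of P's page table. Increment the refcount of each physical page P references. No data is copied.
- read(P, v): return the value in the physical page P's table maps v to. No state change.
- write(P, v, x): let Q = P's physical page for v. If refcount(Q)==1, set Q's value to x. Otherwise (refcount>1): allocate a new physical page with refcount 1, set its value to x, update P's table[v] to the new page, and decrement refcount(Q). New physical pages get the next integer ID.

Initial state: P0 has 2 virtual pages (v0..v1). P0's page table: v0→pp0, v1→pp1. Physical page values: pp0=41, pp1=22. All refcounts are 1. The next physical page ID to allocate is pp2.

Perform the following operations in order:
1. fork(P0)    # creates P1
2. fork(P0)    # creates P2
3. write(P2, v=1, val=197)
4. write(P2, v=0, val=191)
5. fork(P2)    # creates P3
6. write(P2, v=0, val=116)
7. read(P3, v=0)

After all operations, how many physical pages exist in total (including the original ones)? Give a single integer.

Answer: 5

Derivation:
Op 1: fork(P0) -> P1. 2 ppages; refcounts: pp0:2 pp1:2
Op 2: fork(P0) -> P2. 2 ppages; refcounts: pp0:3 pp1:3
Op 3: write(P2, v1, 197). refcount(pp1)=3>1 -> COPY to pp2. 3 ppages; refcounts: pp0:3 pp1:2 pp2:1
Op 4: write(P2, v0, 191). refcount(pp0)=3>1 -> COPY to pp3. 4 ppages; refcounts: pp0:2 pp1:2 pp2:1 pp3:1
Op 5: fork(P2) -> P3. 4 ppages; refcounts: pp0:2 pp1:2 pp2:2 pp3:2
Op 6: write(P2, v0, 116). refcount(pp3)=2>1 -> COPY to pp4. 5 ppages; refcounts: pp0:2 pp1:2 pp2:2 pp3:1 pp4:1
Op 7: read(P3, v0) -> 191. No state change.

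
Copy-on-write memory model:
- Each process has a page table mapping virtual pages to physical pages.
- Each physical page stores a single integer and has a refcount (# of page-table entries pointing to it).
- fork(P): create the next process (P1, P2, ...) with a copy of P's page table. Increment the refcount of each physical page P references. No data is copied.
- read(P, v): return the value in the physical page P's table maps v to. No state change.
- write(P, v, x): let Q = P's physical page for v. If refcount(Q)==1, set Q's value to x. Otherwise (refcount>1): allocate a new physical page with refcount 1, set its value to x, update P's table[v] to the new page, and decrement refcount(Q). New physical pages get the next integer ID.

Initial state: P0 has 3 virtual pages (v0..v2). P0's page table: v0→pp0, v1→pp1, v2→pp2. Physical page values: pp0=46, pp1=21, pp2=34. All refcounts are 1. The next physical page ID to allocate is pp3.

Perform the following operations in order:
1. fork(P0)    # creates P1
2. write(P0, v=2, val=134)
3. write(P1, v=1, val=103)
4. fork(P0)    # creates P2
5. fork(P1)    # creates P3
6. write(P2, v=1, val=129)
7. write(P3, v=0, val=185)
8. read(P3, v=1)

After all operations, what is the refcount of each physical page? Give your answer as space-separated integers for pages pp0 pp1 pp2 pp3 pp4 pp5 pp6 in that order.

Op 1: fork(P0) -> P1. 3 ppages; refcounts: pp0:2 pp1:2 pp2:2
Op 2: write(P0, v2, 134). refcount(pp2)=2>1 -> COPY to pp3. 4 ppages; refcounts: pp0:2 pp1:2 pp2:1 pp3:1
Op 3: write(P1, v1, 103). refcount(pp1)=2>1 -> COPY to pp4. 5 ppages; refcounts: pp0:2 pp1:1 pp2:1 pp3:1 pp4:1
Op 4: fork(P0) -> P2. 5 ppages; refcounts: pp0:3 pp1:2 pp2:1 pp3:2 pp4:1
Op 5: fork(P1) -> P3. 5 ppages; refcounts: pp0:4 pp1:2 pp2:2 pp3:2 pp4:2
Op 6: write(P2, v1, 129). refcount(pp1)=2>1 -> COPY to pp5. 6 ppages; refcounts: pp0:4 pp1:1 pp2:2 pp3:2 pp4:2 pp5:1
Op 7: write(P3, v0, 185). refcount(pp0)=4>1 -> COPY to pp6. 7 ppages; refcounts: pp0:3 pp1:1 pp2:2 pp3:2 pp4:2 pp5:1 pp6:1
Op 8: read(P3, v1) -> 103. No state change.

Answer: 3 1 2 2 2 1 1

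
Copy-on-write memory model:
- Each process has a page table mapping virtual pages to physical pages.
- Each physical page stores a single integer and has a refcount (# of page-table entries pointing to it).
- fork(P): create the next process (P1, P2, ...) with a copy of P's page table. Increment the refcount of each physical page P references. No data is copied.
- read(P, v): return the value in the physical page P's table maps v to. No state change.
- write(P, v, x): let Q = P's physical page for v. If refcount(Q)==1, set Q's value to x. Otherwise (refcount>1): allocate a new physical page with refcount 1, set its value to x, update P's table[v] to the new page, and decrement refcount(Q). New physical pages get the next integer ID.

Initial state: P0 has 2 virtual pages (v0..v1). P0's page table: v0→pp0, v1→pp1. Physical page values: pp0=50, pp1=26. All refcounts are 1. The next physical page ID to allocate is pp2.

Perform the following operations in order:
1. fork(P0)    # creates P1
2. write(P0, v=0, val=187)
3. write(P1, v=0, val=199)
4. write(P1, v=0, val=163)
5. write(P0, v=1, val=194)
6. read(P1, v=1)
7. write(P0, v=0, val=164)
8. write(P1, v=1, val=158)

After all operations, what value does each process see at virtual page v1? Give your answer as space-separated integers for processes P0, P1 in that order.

Op 1: fork(P0) -> P1. 2 ppages; refcounts: pp0:2 pp1:2
Op 2: write(P0, v0, 187). refcount(pp0)=2>1 -> COPY to pp2. 3 ppages; refcounts: pp0:1 pp1:2 pp2:1
Op 3: write(P1, v0, 199). refcount(pp0)=1 -> write in place. 3 ppages; refcounts: pp0:1 pp1:2 pp2:1
Op 4: write(P1, v0, 163). refcount(pp0)=1 -> write in place. 3 ppages; refcounts: pp0:1 pp1:2 pp2:1
Op 5: write(P0, v1, 194). refcount(pp1)=2>1 -> COPY to pp3. 4 ppages; refcounts: pp0:1 pp1:1 pp2:1 pp3:1
Op 6: read(P1, v1) -> 26. No state change.
Op 7: write(P0, v0, 164). refcount(pp2)=1 -> write in place. 4 ppages; refcounts: pp0:1 pp1:1 pp2:1 pp3:1
Op 8: write(P1, v1, 158). refcount(pp1)=1 -> write in place. 4 ppages; refcounts: pp0:1 pp1:1 pp2:1 pp3:1
P0: v1 -> pp3 = 194
P1: v1 -> pp1 = 158

Answer: 194 158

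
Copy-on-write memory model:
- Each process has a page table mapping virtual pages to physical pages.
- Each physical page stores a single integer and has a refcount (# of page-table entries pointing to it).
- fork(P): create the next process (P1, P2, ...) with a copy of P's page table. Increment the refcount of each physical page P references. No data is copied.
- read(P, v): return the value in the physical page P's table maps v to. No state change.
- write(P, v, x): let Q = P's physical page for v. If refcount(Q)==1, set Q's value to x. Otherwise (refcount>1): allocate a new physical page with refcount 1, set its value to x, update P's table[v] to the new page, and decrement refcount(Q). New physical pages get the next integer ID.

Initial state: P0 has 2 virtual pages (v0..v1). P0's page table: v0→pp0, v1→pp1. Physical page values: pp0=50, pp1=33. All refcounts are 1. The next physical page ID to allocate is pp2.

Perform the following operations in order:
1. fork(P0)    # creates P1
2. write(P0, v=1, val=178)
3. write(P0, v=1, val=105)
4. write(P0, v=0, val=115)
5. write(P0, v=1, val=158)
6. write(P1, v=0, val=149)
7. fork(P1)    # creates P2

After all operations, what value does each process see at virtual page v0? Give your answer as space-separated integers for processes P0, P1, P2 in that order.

Op 1: fork(P0) -> P1. 2 ppages; refcounts: pp0:2 pp1:2
Op 2: write(P0, v1, 178). refcount(pp1)=2>1 -> COPY to pp2. 3 ppages; refcounts: pp0:2 pp1:1 pp2:1
Op 3: write(P0, v1, 105). refcount(pp2)=1 -> write in place. 3 ppages; refcounts: pp0:2 pp1:1 pp2:1
Op 4: write(P0, v0, 115). refcount(pp0)=2>1 -> COPY to pp3. 4 ppages; refcounts: pp0:1 pp1:1 pp2:1 pp3:1
Op 5: write(P0, v1, 158). refcount(pp2)=1 -> write in place. 4 ppages; refcounts: pp0:1 pp1:1 pp2:1 pp3:1
Op 6: write(P1, v0, 149). refcount(pp0)=1 -> write in place. 4 ppages; refcounts: pp0:1 pp1:1 pp2:1 pp3:1
Op 7: fork(P1) -> P2. 4 ppages; refcounts: pp0:2 pp1:2 pp2:1 pp3:1
P0: v0 -> pp3 = 115
P1: v0 -> pp0 = 149
P2: v0 -> pp0 = 149

Answer: 115 149 149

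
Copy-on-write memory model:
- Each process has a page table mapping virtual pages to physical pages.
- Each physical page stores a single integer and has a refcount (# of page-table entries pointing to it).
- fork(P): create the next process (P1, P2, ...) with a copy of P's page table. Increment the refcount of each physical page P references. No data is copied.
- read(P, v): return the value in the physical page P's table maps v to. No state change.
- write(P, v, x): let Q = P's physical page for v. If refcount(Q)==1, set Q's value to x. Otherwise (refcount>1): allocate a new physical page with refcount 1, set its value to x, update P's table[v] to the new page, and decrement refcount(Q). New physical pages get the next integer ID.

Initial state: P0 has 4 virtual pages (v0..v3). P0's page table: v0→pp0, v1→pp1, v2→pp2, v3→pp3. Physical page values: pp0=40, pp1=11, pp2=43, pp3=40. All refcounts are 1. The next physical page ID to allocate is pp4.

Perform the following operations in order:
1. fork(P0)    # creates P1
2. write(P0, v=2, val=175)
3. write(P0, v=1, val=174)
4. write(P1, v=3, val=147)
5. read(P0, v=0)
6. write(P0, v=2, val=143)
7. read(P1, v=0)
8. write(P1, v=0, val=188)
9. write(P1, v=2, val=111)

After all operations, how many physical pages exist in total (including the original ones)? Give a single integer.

Answer: 8

Derivation:
Op 1: fork(P0) -> P1. 4 ppages; refcounts: pp0:2 pp1:2 pp2:2 pp3:2
Op 2: write(P0, v2, 175). refcount(pp2)=2>1 -> COPY to pp4. 5 ppages; refcounts: pp0:2 pp1:2 pp2:1 pp3:2 pp4:1
Op 3: write(P0, v1, 174). refcount(pp1)=2>1 -> COPY to pp5. 6 ppages; refcounts: pp0:2 pp1:1 pp2:1 pp3:2 pp4:1 pp5:1
Op 4: write(P1, v3, 147). refcount(pp3)=2>1 -> COPY to pp6. 7 ppages; refcounts: pp0:2 pp1:1 pp2:1 pp3:1 pp4:1 pp5:1 pp6:1
Op 5: read(P0, v0) -> 40. No state change.
Op 6: write(P0, v2, 143). refcount(pp4)=1 -> write in place. 7 ppages; refcounts: pp0:2 pp1:1 pp2:1 pp3:1 pp4:1 pp5:1 pp6:1
Op 7: read(P1, v0) -> 40. No state change.
Op 8: write(P1, v0, 188). refcount(pp0)=2>1 -> COPY to pp7. 8 ppages; refcounts: pp0:1 pp1:1 pp2:1 pp3:1 pp4:1 pp5:1 pp6:1 pp7:1
Op 9: write(P1, v2, 111). refcount(pp2)=1 -> write in place. 8 ppages; refcounts: pp0:1 pp1:1 pp2:1 pp3:1 pp4:1 pp5:1 pp6:1 pp7:1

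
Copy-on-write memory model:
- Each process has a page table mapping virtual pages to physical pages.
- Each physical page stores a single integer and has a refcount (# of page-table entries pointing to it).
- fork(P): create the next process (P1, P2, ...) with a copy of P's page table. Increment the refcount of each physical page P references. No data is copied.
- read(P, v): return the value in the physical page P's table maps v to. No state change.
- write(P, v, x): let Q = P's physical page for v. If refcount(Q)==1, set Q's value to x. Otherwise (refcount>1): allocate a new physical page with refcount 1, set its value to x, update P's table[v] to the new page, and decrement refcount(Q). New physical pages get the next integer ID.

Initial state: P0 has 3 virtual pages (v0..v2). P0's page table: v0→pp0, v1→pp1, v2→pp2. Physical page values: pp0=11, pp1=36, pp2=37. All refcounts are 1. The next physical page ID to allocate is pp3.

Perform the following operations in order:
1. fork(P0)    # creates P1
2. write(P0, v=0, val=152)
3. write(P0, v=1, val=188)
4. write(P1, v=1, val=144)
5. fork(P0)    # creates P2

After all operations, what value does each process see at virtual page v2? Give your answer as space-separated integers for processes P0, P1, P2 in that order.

Op 1: fork(P0) -> P1. 3 ppages; refcounts: pp0:2 pp1:2 pp2:2
Op 2: write(P0, v0, 152). refcount(pp0)=2>1 -> COPY to pp3. 4 ppages; refcounts: pp0:1 pp1:2 pp2:2 pp3:1
Op 3: write(P0, v1, 188). refcount(pp1)=2>1 -> COPY to pp4. 5 ppages; refcounts: pp0:1 pp1:1 pp2:2 pp3:1 pp4:1
Op 4: write(P1, v1, 144). refcount(pp1)=1 -> write in place. 5 ppages; refcounts: pp0:1 pp1:1 pp2:2 pp3:1 pp4:1
Op 5: fork(P0) -> P2. 5 ppages; refcounts: pp0:1 pp1:1 pp2:3 pp3:2 pp4:2
P0: v2 -> pp2 = 37
P1: v2 -> pp2 = 37
P2: v2 -> pp2 = 37

Answer: 37 37 37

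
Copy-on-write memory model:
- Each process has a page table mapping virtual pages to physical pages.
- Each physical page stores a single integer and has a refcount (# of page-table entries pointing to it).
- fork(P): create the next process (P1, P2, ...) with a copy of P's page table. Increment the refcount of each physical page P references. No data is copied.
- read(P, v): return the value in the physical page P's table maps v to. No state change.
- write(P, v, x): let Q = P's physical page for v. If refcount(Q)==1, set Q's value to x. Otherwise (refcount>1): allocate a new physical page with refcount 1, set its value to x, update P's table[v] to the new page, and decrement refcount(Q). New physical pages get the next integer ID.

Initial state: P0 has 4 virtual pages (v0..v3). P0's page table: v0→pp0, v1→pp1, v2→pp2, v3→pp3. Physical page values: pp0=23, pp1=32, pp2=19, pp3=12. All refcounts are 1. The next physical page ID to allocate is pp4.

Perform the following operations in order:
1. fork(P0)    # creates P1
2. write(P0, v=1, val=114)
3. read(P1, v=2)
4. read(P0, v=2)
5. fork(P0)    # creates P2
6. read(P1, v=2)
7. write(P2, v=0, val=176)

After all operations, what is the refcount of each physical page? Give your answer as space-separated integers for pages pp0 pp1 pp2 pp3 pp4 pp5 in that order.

Answer: 2 1 3 3 2 1

Derivation:
Op 1: fork(P0) -> P1. 4 ppages; refcounts: pp0:2 pp1:2 pp2:2 pp3:2
Op 2: write(P0, v1, 114). refcount(pp1)=2>1 -> COPY to pp4. 5 ppages; refcounts: pp0:2 pp1:1 pp2:2 pp3:2 pp4:1
Op 3: read(P1, v2) -> 19. No state change.
Op 4: read(P0, v2) -> 19. No state change.
Op 5: fork(P0) -> P2. 5 ppages; refcounts: pp0:3 pp1:1 pp2:3 pp3:3 pp4:2
Op 6: read(P1, v2) -> 19. No state change.
Op 7: write(P2, v0, 176). refcount(pp0)=3>1 -> COPY to pp5. 6 ppages; refcounts: pp0:2 pp1:1 pp2:3 pp3:3 pp4:2 pp5:1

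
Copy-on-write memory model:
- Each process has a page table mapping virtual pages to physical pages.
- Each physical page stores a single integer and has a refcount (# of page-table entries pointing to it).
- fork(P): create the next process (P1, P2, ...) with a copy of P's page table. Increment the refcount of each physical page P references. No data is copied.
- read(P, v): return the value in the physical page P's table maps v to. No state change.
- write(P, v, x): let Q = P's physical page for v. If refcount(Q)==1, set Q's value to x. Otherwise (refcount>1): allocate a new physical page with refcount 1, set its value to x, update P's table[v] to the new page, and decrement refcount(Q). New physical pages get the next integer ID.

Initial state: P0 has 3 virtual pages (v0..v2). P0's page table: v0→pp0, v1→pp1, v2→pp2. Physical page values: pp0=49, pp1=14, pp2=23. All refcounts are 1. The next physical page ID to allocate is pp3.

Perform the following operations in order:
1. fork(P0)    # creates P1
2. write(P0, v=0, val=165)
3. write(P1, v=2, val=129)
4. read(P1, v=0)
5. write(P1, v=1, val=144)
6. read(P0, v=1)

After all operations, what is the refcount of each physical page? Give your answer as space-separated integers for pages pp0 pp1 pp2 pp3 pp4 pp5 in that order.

Answer: 1 1 1 1 1 1

Derivation:
Op 1: fork(P0) -> P1. 3 ppages; refcounts: pp0:2 pp1:2 pp2:2
Op 2: write(P0, v0, 165). refcount(pp0)=2>1 -> COPY to pp3. 4 ppages; refcounts: pp0:1 pp1:2 pp2:2 pp3:1
Op 3: write(P1, v2, 129). refcount(pp2)=2>1 -> COPY to pp4. 5 ppages; refcounts: pp0:1 pp1:2 pp2:1 pp3:1 pp4:1
Op 4: read(P1, v0) -> 49. No state change.
Op 5: write(P1, v1, 144). refcount(pp1)=2>1 -> COPY to pp5. 6 ppages; refcounts: pp0:1 pp1:1 pp2:1 pp3:1 pp4:1 pp5:1
Op 6: read(P0, v1) -> 14. No state change.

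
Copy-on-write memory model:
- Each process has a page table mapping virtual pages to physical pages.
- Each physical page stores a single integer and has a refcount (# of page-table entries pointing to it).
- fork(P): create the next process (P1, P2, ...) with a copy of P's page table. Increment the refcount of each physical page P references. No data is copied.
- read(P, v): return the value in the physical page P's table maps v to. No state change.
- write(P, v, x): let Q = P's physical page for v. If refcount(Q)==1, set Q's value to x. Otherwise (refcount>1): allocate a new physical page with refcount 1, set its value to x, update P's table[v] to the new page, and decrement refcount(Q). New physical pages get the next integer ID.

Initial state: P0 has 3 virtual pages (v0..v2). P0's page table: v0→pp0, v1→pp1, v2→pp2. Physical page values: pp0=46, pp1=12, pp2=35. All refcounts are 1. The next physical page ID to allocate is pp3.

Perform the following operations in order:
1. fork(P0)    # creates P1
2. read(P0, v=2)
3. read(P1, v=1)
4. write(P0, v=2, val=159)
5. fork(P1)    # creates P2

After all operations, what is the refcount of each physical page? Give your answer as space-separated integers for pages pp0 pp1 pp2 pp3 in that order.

Answer: 3 3 2 1

Derivation:
Op 1: fork(P0) -> P1. 3 ppages; refcounts: pp0:2 pp1:2 pp2:2
Op 2: read(P0, v2) -> 35. No state change.
Op 3: read(P1, v1) -> 12. No state change.
Op 4: write(P0, v2, 159). refcount(pp2)=2>1 -> COPY to pp3. 4 ppages; refcounts: pp0:2 pp1:2 pp2:1 pp3:1
Op 5: fork(P1) -> P2. 4 ppages; refcounts: pp0:3 pp1:3 pp2:2 pp3:1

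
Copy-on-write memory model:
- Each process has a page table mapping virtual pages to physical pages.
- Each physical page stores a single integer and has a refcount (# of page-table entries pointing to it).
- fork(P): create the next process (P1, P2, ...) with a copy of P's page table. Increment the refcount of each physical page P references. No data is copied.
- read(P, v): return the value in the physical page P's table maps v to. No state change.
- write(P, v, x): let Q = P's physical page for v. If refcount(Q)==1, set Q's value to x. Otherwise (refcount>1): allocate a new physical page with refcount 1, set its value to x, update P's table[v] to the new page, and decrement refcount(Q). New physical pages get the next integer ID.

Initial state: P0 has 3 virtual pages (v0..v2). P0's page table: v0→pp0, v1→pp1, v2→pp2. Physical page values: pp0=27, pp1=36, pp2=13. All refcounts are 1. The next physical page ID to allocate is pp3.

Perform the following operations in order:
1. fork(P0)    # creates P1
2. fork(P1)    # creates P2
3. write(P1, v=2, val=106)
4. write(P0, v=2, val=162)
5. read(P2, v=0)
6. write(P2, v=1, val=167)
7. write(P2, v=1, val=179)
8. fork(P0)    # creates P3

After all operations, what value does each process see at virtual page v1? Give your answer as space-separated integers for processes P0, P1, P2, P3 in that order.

Op 1: fork(P0) -> P1. 3 ppages; refcounts: pp0:2 pp1:2 pp2:2
Op 2: fork(P1) -> P2. 3 ppages; refcounts: pp0:3 pp1:3 pp2:3
Op 3: write(P1, v2, 106). refcount(pp2)=3>1 -> COPY to pp3. 4 ppages; refcounts: pp0:3 pp1:3 pp2:2 pp3:1
Op 4: write(P0, v2, 162). refcount(pp2)=2>1 -> COPY to pp4. 5 ppages; refcounts: pp0:3 pp1:3 pp2:1 pp3:1 pp4:1
Op 5: read(P2, v0) -> 27. No state change.
Op 6: write(P2, v1, 167). refcount(pp1)=3>1 -> COPY to pp5. 6 ppages; refcounts: pp0:3 pp1:2 pp2:1 pp3:1 pp4:1 pp5:1
Op 7: write(P2, v1, 179). refcount(pp5)=1 -> write in place. 6 ppages; refcounts: pp0:3 pp1:2 pp2:1 pp3:1 pp4:1 pp5:1
Op 8: fork(P0) -> P3. 6 ppages; refcounts: pp0:4 pp1:3 pp2:1 pp3:1 pp4:2 pp5:1
P0: v1 -> pp1 = 36
P1: v1 -> pp1 = 36
P2: v1 -> pp5 = 179
P3: v1 -> pp1 = 36

Answer: 36 36 179 36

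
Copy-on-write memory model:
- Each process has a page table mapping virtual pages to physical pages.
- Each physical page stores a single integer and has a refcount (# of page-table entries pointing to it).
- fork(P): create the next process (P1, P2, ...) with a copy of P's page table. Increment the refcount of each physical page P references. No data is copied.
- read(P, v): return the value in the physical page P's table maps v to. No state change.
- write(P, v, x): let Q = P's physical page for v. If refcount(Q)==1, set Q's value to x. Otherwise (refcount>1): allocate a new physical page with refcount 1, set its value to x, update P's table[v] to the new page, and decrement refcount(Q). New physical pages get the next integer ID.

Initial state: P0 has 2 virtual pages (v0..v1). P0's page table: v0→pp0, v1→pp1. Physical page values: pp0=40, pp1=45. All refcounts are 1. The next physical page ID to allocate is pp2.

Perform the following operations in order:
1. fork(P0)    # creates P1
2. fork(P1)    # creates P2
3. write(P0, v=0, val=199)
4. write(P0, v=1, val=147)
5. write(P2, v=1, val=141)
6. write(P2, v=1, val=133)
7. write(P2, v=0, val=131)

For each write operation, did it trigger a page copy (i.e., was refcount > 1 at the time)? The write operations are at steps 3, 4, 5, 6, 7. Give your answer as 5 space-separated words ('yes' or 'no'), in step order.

Op 1: fork(P0) -> P1. 2 ppages; refcounts: pp0:2 pp1:2
Op 2: fork(P1) -> P2. 2 ppages; refcounts: pp0:3 pp1:3
Op 3: write(P0, v0, 199). refcount(pp0)=3>1 -> COPY to pp2. 3 ppages; refcounts: pp0:2 pp1:3 pp2:1
Op 4: write(P0, v1, 147). refcount(pp1)=3>1 -> COPY to pp3. 4 ppages; refcounts: pp0:2 pp1:2 pp2:1 pp3:1
Op 5: write(P2, v1, 141). refcount(pp1)=2>1 -> COPY to pp4. 5 ppages; refcounts: pp0:2 pp1:1 pp2:1 pp3:1 pp4:1
Op 6: write(P2, v1, 133). refcount(pp4)=1 -> write in place. 5 ppages; refcounts: pp0:2 pp1:1 pp2:1 pp3:1 pp4:1
Op 7: write(P2, v0, 131). refcount(pp0)=2>1 -> COPY to pp5. 6 ppages; refcounts: pp0:1 pp1:1 pp2:1 pp3:1 pp4:1 pp5:1

yes yes yes no yes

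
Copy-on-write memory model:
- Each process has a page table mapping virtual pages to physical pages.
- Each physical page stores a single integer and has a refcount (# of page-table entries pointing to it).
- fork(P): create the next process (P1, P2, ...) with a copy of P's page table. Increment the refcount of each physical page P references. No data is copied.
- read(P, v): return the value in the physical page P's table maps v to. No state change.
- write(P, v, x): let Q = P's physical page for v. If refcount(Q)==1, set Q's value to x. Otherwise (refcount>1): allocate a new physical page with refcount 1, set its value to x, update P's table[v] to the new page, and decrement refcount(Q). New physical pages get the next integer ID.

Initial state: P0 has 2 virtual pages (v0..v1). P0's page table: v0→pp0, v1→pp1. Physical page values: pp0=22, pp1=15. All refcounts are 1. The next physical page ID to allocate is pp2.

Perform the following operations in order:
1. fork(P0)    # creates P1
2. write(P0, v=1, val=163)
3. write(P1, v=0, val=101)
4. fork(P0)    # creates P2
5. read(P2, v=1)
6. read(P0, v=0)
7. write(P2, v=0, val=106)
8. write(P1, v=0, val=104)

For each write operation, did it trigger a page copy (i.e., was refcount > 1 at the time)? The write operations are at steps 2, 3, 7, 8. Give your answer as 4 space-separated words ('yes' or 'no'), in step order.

Op 1: fork(P0) -> P1. 2 ppages; refcounts: pp0:2 pp1:2
Op 2: write(P0, v1, 163). refcount(pp1)=2>1 -> COPY to pp2. 3 ppages; refcounts: pp0:2 pp1:1 pp2:1
Op 3: write(P1, v0, 101). refcount(pp0)=2>1 -> COPY to pp3. 4 ppages; refcounts: pp0:1 pp1:1 pp2:1 pp3:1
Op 4: fork(P0) -> P2. 4 ppages; refcounts: pp0:2 pp1:1 pp2:2 pp3:1
Op 5: read(P2, v1) -> 163. No state change.
Op 6: read(P0, v0) -> 22. No state change.
Op 7: write(P2, v0, 106). refcount(pp0)=2>1 -> COPY to pp4. 5 ppages; refcounts: pp0:1 pp1:1 pp2:2 pp3:1 pp4:1
Op 8: write(P1, v0, 104). refcount(pp3)=1 -> write in place. 5 ppages; refcounts: pp0:1 pp1:1 pp2:2 pp3:1 pp4:1

yes yes yes no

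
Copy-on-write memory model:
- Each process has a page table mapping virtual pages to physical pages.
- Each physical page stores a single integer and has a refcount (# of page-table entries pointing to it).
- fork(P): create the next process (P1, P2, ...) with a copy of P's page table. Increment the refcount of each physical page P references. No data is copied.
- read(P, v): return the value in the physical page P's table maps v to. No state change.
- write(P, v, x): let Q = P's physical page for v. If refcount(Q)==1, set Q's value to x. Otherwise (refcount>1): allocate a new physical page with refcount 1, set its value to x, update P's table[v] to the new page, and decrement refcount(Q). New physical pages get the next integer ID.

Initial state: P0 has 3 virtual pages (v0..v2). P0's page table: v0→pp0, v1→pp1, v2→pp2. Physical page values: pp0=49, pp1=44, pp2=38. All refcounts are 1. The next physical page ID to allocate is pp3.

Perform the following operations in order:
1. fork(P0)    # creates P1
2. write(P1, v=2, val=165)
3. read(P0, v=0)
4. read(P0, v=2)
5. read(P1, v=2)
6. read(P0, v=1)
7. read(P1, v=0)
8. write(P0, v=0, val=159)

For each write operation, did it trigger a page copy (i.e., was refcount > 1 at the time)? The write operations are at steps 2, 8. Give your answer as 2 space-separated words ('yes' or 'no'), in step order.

Op 1: fork(P0) -> P1. 3 ppages; refcounts: pp0:2 pp1:2 pp2:2
Op 2: write(P1, v2, 165). refcount(pp2)=2>1 -> COPY to pp3. 4 ppages; refcounts: pp0:2 pp1:2 pp2:1 pp3:1
Op 3: read(P0, v0) -> 49. No state change.
Op 4: read(P0, v2) -> 38. No state change.
Op 5: read(P1, v2) -> 165. No state change.
Op 6: read(P0, v1) -> 44. No state change.
Op 7: read(P1, v0) -> 49. No state change.
Op 8: write(P0, v0, 159). refcount(pp0)=2>1 -> COPY to pp4. 5 ppages; refcounts: pp0:1 pp1:2 pp2:1 pp3:1 pp4:1

yes yes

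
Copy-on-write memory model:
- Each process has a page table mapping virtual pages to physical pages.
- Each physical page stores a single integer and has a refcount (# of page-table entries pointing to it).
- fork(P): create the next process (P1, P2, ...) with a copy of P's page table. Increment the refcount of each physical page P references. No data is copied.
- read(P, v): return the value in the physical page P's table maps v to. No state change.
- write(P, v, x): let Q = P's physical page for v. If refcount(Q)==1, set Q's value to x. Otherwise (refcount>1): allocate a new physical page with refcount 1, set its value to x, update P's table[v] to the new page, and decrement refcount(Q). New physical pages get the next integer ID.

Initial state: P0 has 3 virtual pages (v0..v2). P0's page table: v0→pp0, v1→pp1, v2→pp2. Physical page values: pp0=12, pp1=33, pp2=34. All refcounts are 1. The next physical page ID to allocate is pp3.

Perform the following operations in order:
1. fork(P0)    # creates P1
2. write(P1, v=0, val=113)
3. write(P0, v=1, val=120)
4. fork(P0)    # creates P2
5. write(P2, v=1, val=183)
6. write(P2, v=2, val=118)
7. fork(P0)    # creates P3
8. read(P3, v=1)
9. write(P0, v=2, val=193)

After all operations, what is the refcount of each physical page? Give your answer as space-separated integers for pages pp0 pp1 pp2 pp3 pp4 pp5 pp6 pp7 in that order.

Op 1: fork(P0) -> P1. 3 ppages; refcounts: pp0:2 pp1:2 pp2:2
Op 2: write(P1, v0, 113). refcount(pp0)=2>1 -> COPY to pp3. 4 ppages; refcounts: pp0:1 pp1:2 pp2:2 pp3:1
Op 3: write(P0, v1, 120). refcount(pp1)=2>1 -> COPY to pp4. 5 ppages; refcounts: pp0:1 pp1:1 pp2:2 pp3:1 pp4:1
Op 4: fork(P0) -> P2. 5 ppages; refcounts: pp0:2 pp1:1 pp2:3 pp3:1 pp4:2
Op 5: write(P2, v1, 183). refcount(pp4)=2>1 -> COPY to pp5. 6 ppages; refcounts: pp0:2 pp1:1 pp2:3 pp3:1 pp4:1 pp5:1
Op 6: write(P2, v2, 118). refcount(pp2)=3>1 -> COPY to pp6. 7 ppages; refcounts: pp0:2 pp1:1 pp2:2 pp3:1 pp4:1 pp5:1 pp6:1
Op 7: fork(P0) -> P3. 7 ppages; refcounts: pp0:3 pp1:1 pp2:3 pp3:1 pp4:2 pp5:1 pp6:1
Op 8: read(P3, v1) -> 120. No state change.
Op 9: write(P0, v2, 193). refcount(pp2)=3>1 -> COPY to pp7. 8 ppages; refcounts: pp0:3 pp1:1 pp2:2 pp3:1 pp4:2 pp5:1 pp6:1 pp7:1

Answer: 3 1 2 1 2 1 1 1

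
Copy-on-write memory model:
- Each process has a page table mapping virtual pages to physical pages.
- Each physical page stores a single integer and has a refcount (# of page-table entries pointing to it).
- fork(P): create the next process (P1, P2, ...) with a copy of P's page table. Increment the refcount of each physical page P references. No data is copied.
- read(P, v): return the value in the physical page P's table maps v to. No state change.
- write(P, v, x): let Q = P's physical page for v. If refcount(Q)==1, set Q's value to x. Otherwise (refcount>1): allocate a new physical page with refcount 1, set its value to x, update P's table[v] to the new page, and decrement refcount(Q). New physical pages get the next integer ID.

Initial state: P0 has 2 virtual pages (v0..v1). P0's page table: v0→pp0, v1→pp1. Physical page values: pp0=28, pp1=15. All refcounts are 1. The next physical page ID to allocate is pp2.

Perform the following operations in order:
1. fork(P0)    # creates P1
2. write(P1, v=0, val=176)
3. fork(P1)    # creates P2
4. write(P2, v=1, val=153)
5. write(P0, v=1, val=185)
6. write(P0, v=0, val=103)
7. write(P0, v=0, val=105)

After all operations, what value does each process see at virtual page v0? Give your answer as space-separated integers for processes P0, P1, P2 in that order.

Op 1: fork(P0) -> P1. 2 ppages; refcounts: pp0:2 pp1:2
Op 2: write(P1, v0, 176). refcount(pp0)=2>1 -> COPY to pp2. 3 ppages; refcounts: pp0:1 pp1:2 pp2:1
Op 3: fork(P1) -> P2. 3 ppages; refcounts: pp0:1 pp1:3 pp2:2
Op 4: write(P2, v1, 153). refcount(pp1)=3>1 -> COPY to pp3. 4 ppages; refcounts: pp0:1 pp1:2 pp2:2 pp3:1
Op 5: write(P0, v1, 185). refcount(pp1)=2>1 -> COPY to pp4. 5 ppages; refcounts: pp0:1 pp1:1 pp2:2 pp3:1 pp4:1
Op 6: write(P0, v0, 103). refcount(pp0)=1 -> write in place. 5 ppages; refcounts: pp0:1 pp1:1 pp2:2 pp3:1 pp4:1
Op 7: write(P0, v0, 105). refcount(pp0)=1 -> write in place. 5 ppages; refcounts: pp0:1 pp1:1 pp2:2 pp3:1 pp4:1
P0: v0 -> pp0 = 105
P1: v0 -> pp2 = 176
P2: v0 -> pp2 = 176

Answer: 105 176 176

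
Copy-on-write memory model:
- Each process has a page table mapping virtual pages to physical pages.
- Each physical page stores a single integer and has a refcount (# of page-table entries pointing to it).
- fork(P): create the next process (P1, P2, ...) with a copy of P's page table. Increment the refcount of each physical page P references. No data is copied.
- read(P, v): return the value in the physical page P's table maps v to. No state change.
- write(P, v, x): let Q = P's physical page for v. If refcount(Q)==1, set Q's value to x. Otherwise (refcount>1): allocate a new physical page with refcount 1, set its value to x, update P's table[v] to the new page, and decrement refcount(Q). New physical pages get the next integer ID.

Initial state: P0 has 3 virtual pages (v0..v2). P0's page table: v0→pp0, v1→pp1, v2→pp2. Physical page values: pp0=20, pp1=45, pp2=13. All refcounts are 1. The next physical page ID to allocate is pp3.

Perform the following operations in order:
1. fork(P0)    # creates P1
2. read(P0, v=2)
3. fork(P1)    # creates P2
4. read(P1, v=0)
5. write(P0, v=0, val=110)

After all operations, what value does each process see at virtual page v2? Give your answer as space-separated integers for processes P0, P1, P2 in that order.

Answer: 13 13 13

Derivation:
Op 1: fork(P0) -> P1. 3 ppages; refcounts: pp0:2 pp1:2 pp2:2
Op 2: read(P0, v2) -> 13. No state change.
Op 3: fork(P1) -> P2. 3 ppages; refcounts: pp0:3 pp1:3 pp2:3
Op 4: read(P1, v0) -> 20. No state change.
Op 5: write(P0, v0, 110). refcount(pp0)=3>1 -> COPY to pp3. 4 ppages; refcounts: pp0:2 pp1:3 pp2:3 pp3:1
P0: v2 -> pp2 = 13
P1: v2 -> pp2 = 13
P2: v2 -> pp2 = 13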